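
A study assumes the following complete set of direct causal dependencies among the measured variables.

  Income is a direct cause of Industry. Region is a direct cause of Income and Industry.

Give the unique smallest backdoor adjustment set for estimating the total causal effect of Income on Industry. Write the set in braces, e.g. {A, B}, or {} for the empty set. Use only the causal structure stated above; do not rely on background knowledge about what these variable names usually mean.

{Region}

Variables eligible for adjustment (non-descendants of Income, excluding Income and Industry): {Region}.
Backdoor paths from Income to Industry:
  P1: Income <- Region -> Industry
The empty set is not sufficient: P1 (Income <- Region -> Industry) has no collider blocking it and no conditioned non-collider, so it is open.
Try {Region}:
  P1: blocked at fork node Region ∈ conditioning set.
{Region} contains no descendant of Income and blocks every backdoor path.
{Region} is the unique smallest valid adjustment set.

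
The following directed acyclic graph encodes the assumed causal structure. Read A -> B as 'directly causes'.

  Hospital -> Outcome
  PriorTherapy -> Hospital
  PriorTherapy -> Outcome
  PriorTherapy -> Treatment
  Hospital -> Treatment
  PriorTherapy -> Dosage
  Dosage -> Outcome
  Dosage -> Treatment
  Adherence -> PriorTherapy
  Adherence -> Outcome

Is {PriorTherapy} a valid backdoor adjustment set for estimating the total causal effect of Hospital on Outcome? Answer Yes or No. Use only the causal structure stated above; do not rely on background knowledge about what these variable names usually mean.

Yes

Backdoor paths from Hospital to Outcome (paths whose first edge points into Hospital):
  P1: Hospital <- PriorTherapy <- Adherence -> Outcome
  P2: Hospital <- PriorTherapy -> Dosage -> Outcome
  P3: Hospital <- PriorTherapy -> Treatment <- Dosage -> Outcome
  P4: Hospital <- PriorTherapy -> Outcome
Condition 1 (no descendant of Hospital in the set): holds — descendants of Hospital are {Outcome, Treatment}; none are in {PriorTherapy}.
Condition 2 (every backdoor path blocked by {PriorTherapy}):
  P1: blocked at chain node PriorTherapy ∈ conditioning set.
  P2: blocked at fork node PriorTherapy ∈ conditioning set.
  P3: blocked at fork node PriorTherapy ∈ conditioning set.
  P4: blocked at fork node PriorTherapy ∈ conditioning set.
{PriorTherapy} satisfies the backdoor criterion.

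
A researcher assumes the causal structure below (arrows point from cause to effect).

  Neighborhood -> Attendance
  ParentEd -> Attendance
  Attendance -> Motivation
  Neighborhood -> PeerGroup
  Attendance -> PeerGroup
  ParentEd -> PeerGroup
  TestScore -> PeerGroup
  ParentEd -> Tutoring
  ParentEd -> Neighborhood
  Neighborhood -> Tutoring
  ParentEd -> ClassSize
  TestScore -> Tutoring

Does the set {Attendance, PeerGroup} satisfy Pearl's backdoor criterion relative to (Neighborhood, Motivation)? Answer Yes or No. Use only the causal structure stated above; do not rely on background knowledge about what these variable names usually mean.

No

Backdoor paths from Neighborhood to Motivation (paths whose first edge points into Neighborhood):
  P1: Neighborhood <- ParentEd -> Attendance -> Motivation
  P2: Neighborhood <- ParentEd -> Tutoring <- TestScore -> PeerGroup <- Attendance -> Motivation
  P3: Neighborhood <- ParentEd -> PeerGroup <- Attendance -> Motivation
Condition 1 (no descendant of Neighborhood in the set): FAILS — Attendance and PeerGroup are descendants of Neighborhood.
Condition 2 (every backdoor path blocked by {Attendance, PeerGroup}):
  P1: blocked at chain node Attendance ∈ conditioning set.
  P2: blocked at collider Tutoring (neither it nor any descendant is in the conditioning set).
  P3: blocked at fork node Attendance ∈ conditioning set.
{Attendance, PeerGroup} does not satisfy the backdoor criterion.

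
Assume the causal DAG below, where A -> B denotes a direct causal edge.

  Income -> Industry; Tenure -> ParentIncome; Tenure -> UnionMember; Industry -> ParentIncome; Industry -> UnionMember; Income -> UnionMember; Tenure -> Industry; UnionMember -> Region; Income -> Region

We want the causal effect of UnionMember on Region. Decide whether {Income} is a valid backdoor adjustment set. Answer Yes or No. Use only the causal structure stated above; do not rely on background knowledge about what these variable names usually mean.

Backdoor paths from UnionMember to Region (paths whose first edge points into UnionMember):
  P1: UnionMember <- Income -> Region
  P2: UnionMember <- Tenure -> Industry <- Income -> Region
  P3: UnionMember <- Tenure -> ParentIncome <- Industry <- Income -> Region
  P4: UnionMember <- Industry <- Income -> Region
Condition 1 (no descendant of UnionMember in the set): holds — descendants of UnionMember are {Region}; none are in {Income}.
Condition 2 (every backdoor path blocked by {Income}):
  P1: blocked at fork node Income ∈ conditioning set.
  P2: blocked at collider Industry (neither it nor any descendant is in the conditioning set).
  P3: blocked at collider ParentIncome (neither it nor any descendant is in the conditioning set).
  P4: blocked at fork node Income ∈ conditioning set.
{Income} satisfies the backdoor criterion.

Yes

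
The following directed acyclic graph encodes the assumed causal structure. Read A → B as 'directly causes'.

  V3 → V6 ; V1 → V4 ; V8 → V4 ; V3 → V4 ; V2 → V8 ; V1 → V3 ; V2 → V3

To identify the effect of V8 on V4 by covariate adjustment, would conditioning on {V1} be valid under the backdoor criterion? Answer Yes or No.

No

Backdoor paths from V8 to V4 (paths whose first edge points into V8):
  P1: V8 <- V2 -> V3 <- V1 -> V4
  P2: V8 <- V2 -> V3 -> V4
Condition 1 (no descendant of V8 in the set): holds — descendants of V8 are {V4}; none are in {V1}.
Condition 2 (every backdoor path blocked by {V1}):
  P1: blocked at collider V3 (neither it nor any descendant is in the conditioning set).
  P2: open — no interior node is in the conditioning set.
{V1} does not satisfy the backdoor criterion.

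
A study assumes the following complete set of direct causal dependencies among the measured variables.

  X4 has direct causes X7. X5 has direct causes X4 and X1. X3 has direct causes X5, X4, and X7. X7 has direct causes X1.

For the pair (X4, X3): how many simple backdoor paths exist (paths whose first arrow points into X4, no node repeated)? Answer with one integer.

A backdoor path from X4 to X3 is any simple undirected path whose first edge points into X4 (i.e. leaves X4 via a parent).
Parents of X4: {X7}.
Enumerating:
  P1: X4 <- X7 <- X1 -> X5 -> X3
  P2: X4 <- X7 -> X3
That exhausts the simple backdoor paths. Count: 2.

2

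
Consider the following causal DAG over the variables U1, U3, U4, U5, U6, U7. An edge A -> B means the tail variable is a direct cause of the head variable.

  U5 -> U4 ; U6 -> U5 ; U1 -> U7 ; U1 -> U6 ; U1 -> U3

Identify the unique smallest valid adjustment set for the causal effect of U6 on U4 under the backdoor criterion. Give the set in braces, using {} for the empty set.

Variables eligible for adjustment (non-descendants of U6, excluding U6 and U4): {U1, U3, U7}.
Backdoor paths from U6 to U4:
  (none)
With no backdoor paths the empty set already satisfies the criterion, and it is trivially minimal.

{}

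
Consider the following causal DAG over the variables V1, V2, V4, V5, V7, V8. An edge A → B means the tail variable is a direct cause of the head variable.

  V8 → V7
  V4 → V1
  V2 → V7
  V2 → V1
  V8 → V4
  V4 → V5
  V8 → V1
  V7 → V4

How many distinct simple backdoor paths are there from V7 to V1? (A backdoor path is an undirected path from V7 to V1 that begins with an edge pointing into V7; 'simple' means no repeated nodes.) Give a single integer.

A backdoor path from V7 to V1 is any simple undirected path whose first edge points into V7 (i.e. leaves V7 via a parent).
Parents of V7: {V2, V8}.
Enumerating:
  P1: V7 <- V2 -> V1
  P2: V7 <- V8 -> V4 -> V1
  P3: V7 <- V8 -> V1
That exhausts the simple backdoor paths. Count: 3.

3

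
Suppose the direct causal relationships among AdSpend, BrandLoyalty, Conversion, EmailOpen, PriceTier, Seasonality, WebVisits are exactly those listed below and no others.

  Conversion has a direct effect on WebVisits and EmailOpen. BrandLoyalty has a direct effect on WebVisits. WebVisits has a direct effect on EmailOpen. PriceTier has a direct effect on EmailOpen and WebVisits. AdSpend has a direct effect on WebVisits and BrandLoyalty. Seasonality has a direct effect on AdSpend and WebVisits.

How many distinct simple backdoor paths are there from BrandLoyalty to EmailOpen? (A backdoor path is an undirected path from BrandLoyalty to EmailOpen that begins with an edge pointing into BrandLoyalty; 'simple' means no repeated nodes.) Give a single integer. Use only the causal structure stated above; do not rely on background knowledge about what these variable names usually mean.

6

A backdoor path from BrandLoyalty to EmailOpen is any simple undirected path whose first edge points into BrandLoyalty (i.e. leaves BrandLoyalty via a parent).
Parents of BrandLoyalty: {AdSpend}.
Enumerating:
  P1: BrandLoyalty <- AdSpend <- Seasonality -> WebVisits <- Conversion -> EmailOpen
  P2: BrandLoyalty <- AdSpend <- Seasonality -> WebVisits <- PriceTier -> EmailOpen
  P3: BrandLoyalty <- AdSpend <- Seasonality -> WebVisits -> EmailOpen
  P4: BrandLoyalty <- AdSpend -> WebVisits <- Conversion -> EmailOpen
  P5: BrandLoyalty <- AdSpend -> WebVisits <- PriceTier -> EmailOpen
  P6: BrandLoyalty <- AdSpend -> WebVisits -> EmailOpen
That exhausts the simple backdoor paths. Count: 6.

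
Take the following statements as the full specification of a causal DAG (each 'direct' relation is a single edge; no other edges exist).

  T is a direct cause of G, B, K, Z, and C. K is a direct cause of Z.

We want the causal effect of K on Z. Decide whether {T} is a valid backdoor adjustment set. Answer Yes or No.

Backdoor paths from K to Z (paths whose first edge points into K):
  P1: K <- T -> Z
Condition 1 (no descendant of K in the set): holds — descendants of K are {Z}; none are in {T}.
Condition 2 (every backdoor path blocked by {T}):
  P1: blocked at fork node T ∈ conditioning set.
{T} satisfies the backdoor criterion.

Yes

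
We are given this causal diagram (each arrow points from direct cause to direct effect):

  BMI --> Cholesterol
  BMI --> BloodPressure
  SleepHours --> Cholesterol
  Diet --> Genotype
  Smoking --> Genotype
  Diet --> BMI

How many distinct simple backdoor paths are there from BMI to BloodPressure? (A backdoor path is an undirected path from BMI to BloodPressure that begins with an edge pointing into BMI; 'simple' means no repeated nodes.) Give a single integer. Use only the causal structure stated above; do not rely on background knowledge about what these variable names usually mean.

A backdoor path from BMI to BloodPressure is any simple undirected path whose first edge points into BMI (i.e. leaves BMI via a parent).
Parents of BMI: {Diet}.
No simple path from any parent of BMI reaches BloodPressure without revisiting BMI, so there are no backdoor paths.

0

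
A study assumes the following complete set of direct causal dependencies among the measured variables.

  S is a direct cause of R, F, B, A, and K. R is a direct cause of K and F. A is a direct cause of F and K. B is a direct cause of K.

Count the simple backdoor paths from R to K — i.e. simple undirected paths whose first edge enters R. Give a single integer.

4

A backdoor path from R to K is any simple undirected path whose first edge points into R (i.e. leaves R via a parent).
Parents of R: {S}.
Enumerating:
  P1: R <- S -> A -> K
  P2: R <- S -> B -> K
  P3: R <- S -> F <- A -> K
  P4: R <- S -> K
That exhausts the simple backdoor paths. Count: 4.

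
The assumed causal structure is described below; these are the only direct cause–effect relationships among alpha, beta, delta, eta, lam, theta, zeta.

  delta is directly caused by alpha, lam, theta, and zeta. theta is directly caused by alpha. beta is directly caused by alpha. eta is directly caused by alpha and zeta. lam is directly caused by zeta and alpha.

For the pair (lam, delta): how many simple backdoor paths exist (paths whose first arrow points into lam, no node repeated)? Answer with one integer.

A backdoor path from lam to delta is any simple undirected path whose first edge points into lam (i.e. leaves lam via a parent).
Parents of lam: {alpha, zeta}.
Enumerating:
  P1: lam <- zeta -> eta <- alpha -> theta -> delta
  P2: lam <- zeta -> eta <- alpha -> delta
  P3: lam <- zeta -> delta
  P4: lam <- alpha -> eta <- zeta -> delta
  P5: lam <- alpha -> theta -> delta
  P6: lam <- alpha -> delta
That exhausts the simple backdoor paths. Count: 6.

6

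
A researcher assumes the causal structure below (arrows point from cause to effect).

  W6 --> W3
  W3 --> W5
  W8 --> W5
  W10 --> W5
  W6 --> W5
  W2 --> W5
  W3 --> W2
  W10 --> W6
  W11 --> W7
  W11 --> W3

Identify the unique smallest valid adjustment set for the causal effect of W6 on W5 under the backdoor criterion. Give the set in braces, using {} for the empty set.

Variables eligible for adjustment (non-descendants of W6, excluding W6 and W5): {W10, W11, W7, W8}.
Backdoor paths from W6 to W5:
  P1: W6 <- W10 -> W5
The empty set is not sufficient: P1 (W6 <- W10 -> W5) has no collider blocking it and no conditioned non-collider, so it is open.
Try {W10}:
  P1: blocked at fork node W10 ∈ conditioning set.
{W10} contains no descendant of W6 and blocks every backdoor path.
No other singleton works — e.g. {W11} leaves P1 open — so {W10} is the unique smallest valid adjustment set.

{W10}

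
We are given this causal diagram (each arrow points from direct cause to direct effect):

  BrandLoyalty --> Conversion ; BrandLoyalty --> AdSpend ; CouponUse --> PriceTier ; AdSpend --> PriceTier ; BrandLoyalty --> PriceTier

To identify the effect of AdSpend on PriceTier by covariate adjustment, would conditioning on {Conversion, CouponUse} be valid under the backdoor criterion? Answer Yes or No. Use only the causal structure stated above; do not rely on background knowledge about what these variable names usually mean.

Backdoor paths from AdSpend to PriceTier (paths whose first edge points into AdSpend):
  P1: AdSpend <- BrandLoyalty -> PriceTier
Condition 1 (no descendant of AdSpend in the set): holds — descendants of AdSpend are {PriceTier}; none are in {Conversion, CouponUse}.
Condition 2 (every backdoor path blocked by {Conversion, CouponUse}):
  P1: open — no interior node is in the conditioning set.
{Conversion, CouponUse} does not satisfy the backdoor criterion.

No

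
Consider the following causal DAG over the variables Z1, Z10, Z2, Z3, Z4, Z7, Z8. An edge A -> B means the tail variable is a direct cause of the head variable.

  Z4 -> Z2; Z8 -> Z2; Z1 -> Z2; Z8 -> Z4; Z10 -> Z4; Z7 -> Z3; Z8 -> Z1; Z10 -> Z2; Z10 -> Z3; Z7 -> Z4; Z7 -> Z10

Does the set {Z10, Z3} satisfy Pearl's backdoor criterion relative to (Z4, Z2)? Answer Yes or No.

No

Backdoor paths from Z4 to Z2 (paths whose first edge points into Z4):
  P1: Z4 <- Z8 -> Z1 -> Z2
  P2: Z4 <- Z8 -> Z2
  P3: Z4 <- Z7 -> Z10 -> Z2
  P4: Z4 <- Z7 -> Z3 <- Z10 -> Z2
  P5: Z4 <- Z10 -> Z2
Condition 1 (no descendant of Z4 in the set): holds — descendants of Z4 are {Z2}; none are in {Z10, Z3}.
Condition 2 (every backdoor path blocked by {Z10, Z3}):
  P1: open — no interior node is in the conditioning set.
  P2: open — no interior node is in the conditioning set.
  P3: blocked at chain node Z10 ∈ conditioning set.
  P4: blocked at fork node Z10 ∈ conditioning set.
  P5: blocked at fork node Z10 ∈ conditioning set.
{Z10, Z3} does not satisfy the backdoor criterion.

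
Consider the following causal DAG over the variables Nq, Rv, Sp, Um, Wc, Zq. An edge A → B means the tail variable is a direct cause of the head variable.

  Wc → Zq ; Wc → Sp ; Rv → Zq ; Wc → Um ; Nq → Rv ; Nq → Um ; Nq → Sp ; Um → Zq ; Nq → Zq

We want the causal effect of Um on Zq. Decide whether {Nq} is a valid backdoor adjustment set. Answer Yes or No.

No

Backdoor paths from Um to Zq (paths whose first edge points into Um):
  P1: Um <- Wc -> Zq
  P2: Um <- Wc -> Sp <- Nq -> Rv -> Zq
  P3: Um <- Wc -> Sp <- Nq -> Zq
  P4: Um <- Nq -> Rv -> Zq
  P5: Um <- Nq -> Zq
  P6: Um <- Nq -> Sp <- Wc -> Zq
Condition 1 (no descendant of Um in the set): holds — descendants of Um are {Zq}; none are in {Nq}.
Condition 2 (every backdoor path blocked by {Nq}):
  P1: open — no interior node is in the conditioning set.
  P2: blocked at collider Sp (neither it nor any descendant is in the conditioning set).
  P3: blocked at collider Sp (neither it nor any descendant is in the conditioning set).
  P4: blocked at fork node Nq ∈ conditioning set.
  P5: blocked at fork node Nq ∈ conditioning set.
  P6: blocked at fork node Nq ∈ conditioning set.
{Nq} does not satisfy the backdoor criterion.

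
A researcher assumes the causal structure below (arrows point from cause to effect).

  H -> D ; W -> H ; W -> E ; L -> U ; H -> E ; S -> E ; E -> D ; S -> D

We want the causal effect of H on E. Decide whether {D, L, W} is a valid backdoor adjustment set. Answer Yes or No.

No

Backdoor paths from H to E (paths whose first edge points into H):
  P1: H <- W -> E
Condition 1 (no descendant of H in the set): FAILS — D is a descendant of H.
Condition 2 (every backdoor path blocked by {D, L, W}):
  P1: blocked at fork node W ∈ conditioning set.
{D, L, W} does not satisfy the backdoor criterion.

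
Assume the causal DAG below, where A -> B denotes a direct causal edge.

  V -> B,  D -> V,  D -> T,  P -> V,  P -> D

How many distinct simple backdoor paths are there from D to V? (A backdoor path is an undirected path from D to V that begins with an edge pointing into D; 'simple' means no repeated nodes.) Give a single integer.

1

A backdoor path from D to V is any simple undirected path whose first edge points into D (i.e. leaves D via a parent).
Parents of D: {P}.
Enumerating:
  P1: D <- P -> V
That exhausts the simple backdoor paths. Count: 1.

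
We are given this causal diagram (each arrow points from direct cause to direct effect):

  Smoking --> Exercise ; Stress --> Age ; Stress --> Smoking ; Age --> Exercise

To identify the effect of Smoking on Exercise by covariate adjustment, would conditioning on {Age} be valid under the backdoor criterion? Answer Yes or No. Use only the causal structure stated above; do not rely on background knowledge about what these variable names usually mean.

Backdoor paths from Smoking to Exercise (paths whose first edge points into Smoking):
  P1: Smoking <- Stress -> Age -> Exercise
Condition 1 (no descendant of Smoking in the set): holds — descendants of Smoking are {Exercise}; none are in {Age}.
Condition 2 (every backdoor path blocked by {Age}):
  P1: blocked at chain node Age ∈ conditioning set.
{Age} satisfies the backdoor criterion.

Yes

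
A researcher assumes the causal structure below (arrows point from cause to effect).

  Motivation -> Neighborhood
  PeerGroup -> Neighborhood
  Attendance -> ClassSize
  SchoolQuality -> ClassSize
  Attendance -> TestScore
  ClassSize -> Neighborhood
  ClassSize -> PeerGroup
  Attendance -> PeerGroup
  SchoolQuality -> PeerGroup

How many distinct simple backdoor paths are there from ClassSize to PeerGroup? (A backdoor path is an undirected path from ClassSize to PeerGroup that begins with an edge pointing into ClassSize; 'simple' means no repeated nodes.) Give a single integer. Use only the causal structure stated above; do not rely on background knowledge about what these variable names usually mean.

A backdoor path from ClassSize to PeerGroup is any simple undirected path whose first edge points into ClassSize (i.e. leaves ClassSize via a parent).
Parents of ClassSize: {Attendance, SchoolQuality}.
Enumerating:
  P1: ClassSize <- Attendance -> PeerGroup
  P2: ClassSize <- SchoolQuality -> PeerGroup
That exhausts the simple backdoor paths. Count: 2.

2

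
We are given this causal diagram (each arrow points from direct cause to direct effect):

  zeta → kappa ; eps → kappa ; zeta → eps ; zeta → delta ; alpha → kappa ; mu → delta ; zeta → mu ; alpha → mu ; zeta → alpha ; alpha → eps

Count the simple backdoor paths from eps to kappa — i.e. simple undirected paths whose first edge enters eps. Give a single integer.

8

A backdoor path from eps to kappa is any simple undirected path whose first edge points into eps (i.e. leaves eps via a parent).
Parents of eps: {alpha, zeta}.
Enumerating:
  P1: eps <- zeta -> alpha -> kappa
  P2: eps <- zeta -> mu <- alpha -> kappa
  P3: eps <- zeta -> kappa
  P4: eps <- zeta -> delta <- mu <- alpha -> kappa
  P5: eps <- alpha <- zeta -> kappa
  P6: eps <- alpha -> mu <- zeta -> kappa
  P7: eps <- alpha -> mu -> delta <- zeta -> kappa
  P8: eps <- alpha -> kappa
That exhausts the simple backdoor paths. Count: 8.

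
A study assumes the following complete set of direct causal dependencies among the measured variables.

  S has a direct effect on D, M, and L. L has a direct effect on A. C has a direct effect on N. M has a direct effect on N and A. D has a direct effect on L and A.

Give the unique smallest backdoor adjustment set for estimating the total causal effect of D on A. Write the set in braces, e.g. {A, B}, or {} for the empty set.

{S}

Variables eligible for adjustment (non-descendants of D, excluding D and A): {C, M, N, S}.
Backdoor paths from D to A:
  P1: D <- S -> M -> A
  P2: D <- S -> L -> A
The empty set is not sufficient: P1 (D <- S -> M -> A) has no collider blocking it and no conditioned non-collider, so it is open.
Try {S}:
  P1: blocked at fork node S ∈ conditioning set.
  P2: blocked at fork node S ∈ conditioning set.
{S} contains no descendant of D and blocks every backdoor path.
No other singleton works — e.g. {C} leaves P1 open — so {S} is the unique smallest valid adjustment set.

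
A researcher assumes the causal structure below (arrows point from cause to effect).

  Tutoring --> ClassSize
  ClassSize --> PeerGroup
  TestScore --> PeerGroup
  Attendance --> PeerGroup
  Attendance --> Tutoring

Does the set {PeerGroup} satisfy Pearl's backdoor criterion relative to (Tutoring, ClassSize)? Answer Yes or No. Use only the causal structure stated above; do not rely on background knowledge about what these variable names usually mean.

Backdoor paths from Tutoring to ClassSize (paths whose first edge points into Tutoring):
  P1: Tutoring <- Attendance -> PeerGroup <- ClassSize
Condition 1 (no descendant of Tutoring in the set): FAILS — PeerGroup is a descendant of Tutoring.
Condition 2 (every backdoor path blocked by {PeerGroup}):
  P1: open — collider(s) PeerGroup are conditioned on (or have a conditioned descendant) and no non-collider on the path is in the set.
{PeerGroup} does not satisfy the backdoor criterion.

No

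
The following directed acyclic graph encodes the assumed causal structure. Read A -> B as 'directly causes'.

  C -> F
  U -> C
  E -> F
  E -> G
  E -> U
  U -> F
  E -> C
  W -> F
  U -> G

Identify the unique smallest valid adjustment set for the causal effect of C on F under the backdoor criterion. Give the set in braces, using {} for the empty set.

{E, U}

Variables eligible for adjustment (non-descendants of C, excluding C and F): {E, G, U, W}.
Backdoor paths from C to F:
  P1: C <- E -> U -> F
  P2: C <- E -> F
  P3: C <- E -> G <- U -> F
  P4: C <- U <- E -> F
  P5: C <- U -> F
  P6: C <- U -> G <- E -> F
The empty set is not sufficient: P1 (C <- E -> U -> F) has no collider blocking it and no conditioned non-collider, so it is open.
Try {E, U}:
  P1: blocked at fork node E ∈ conditioning set.
  P2: blocked at fork node E ∈ conditioning set.
  P3: blocked at fork node E ∈ conditioning set.
  P4: blocked at chain node U ∈ conditioning set.
  P5: blocked at fork node U ∈ conditioning set.
  P6: blocked at fork node U ∈ conditioning set.
{E, U} contains no descendant of C and blocks every backdoor path.
Every element of {E, U} is needed (dropping E leaves P2 open; dropping U leaves P5 open), so no proper subset is valid.
Among all size-2 subsets of the eligible variables, only {E, U} blocks every backdoor path, so it is the unique smallest valid adjustment set.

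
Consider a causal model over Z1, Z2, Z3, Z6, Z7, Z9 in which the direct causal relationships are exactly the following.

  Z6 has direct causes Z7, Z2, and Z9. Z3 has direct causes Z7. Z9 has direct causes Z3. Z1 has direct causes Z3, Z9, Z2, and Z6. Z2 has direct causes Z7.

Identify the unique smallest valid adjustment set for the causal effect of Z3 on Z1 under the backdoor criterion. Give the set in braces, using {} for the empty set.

Variables eligible for adjustment (non-descendants of Z3, excluding Z3 and Z1): {Z2, Z7}.
Backdoor paths from Z3 to Z1:
  P1: Z3 <- Z7 -> Z2 -> Z6 <- Z9 -> Z1
  P2: Z3 <- Z7 -> Z2 -> Z6 -> Z1
  P3: Z3 <- Z7 -> Z2 -> Z1
  P4: Z3 <- Z7 -> Z6 <- Z2 -> Z1
  P5: Z3 <- Z7 -> Z6 <- Z9 -> Z1
  P6: Z3 <- Z7 -> Z6 -> Z1
The empty set is not sufficient: P2 (Z3 <- Z7 -> Z2 -> Z6 -> Z1) has no collider blocking it and no conditioned non-collider, so it is open.
Try {Z7}:
  P1: blocked at fork node Z7 ∈ conditioning set.
  P2: blocked at fork node Z7 ∈ conditioning set.
  P3: blocked at fork node Z7 ∈ conditioning set.
  P4: blocked at fork node Z7 ∈ conditioning set.
  P5: blocked at fork node Z7 ∈ conditioning set.
  P6: blocked at fork node Z7 ∈ conditioning set.
{Z7} contains no descendant of Z3 and blocks every backdoor path.
No other singleton works — e.g. {Z2} leaves P6 open — so {Z7} is the unique smallest valid adjustment set.

{Z7}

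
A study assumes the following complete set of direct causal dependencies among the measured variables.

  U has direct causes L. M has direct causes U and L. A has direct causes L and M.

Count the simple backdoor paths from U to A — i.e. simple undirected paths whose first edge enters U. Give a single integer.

A backdoor path from U to A is any simple undirected path whose first edge points into U (i.e. leaves U via a parent).
Parents of U: {L}.
Enumerating:
  P1: U <- L -> M -> A
  P2: U <- L -> A
That exhausts the simple backdoor paths. Count: 2.

2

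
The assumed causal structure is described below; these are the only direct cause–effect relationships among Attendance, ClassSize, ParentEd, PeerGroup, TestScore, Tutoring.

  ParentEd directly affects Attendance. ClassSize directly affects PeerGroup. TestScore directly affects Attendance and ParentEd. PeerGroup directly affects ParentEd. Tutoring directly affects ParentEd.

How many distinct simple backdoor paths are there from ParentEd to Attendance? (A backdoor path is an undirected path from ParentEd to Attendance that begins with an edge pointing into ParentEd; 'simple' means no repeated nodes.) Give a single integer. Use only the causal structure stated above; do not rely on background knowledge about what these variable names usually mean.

1

A backdoor path from ParentEd to Attendance is any simple undirected path whose first edge points into ParentEd (i.e. leaves ParentEd via a parent).
Parents of ParentEd: {PeerGroup, TestScore, Tutoring}.
Enumerating:
  P1: ParentEd <- TestScore -> Attendance
That exhausts the simple backdoor paths. Count: 1.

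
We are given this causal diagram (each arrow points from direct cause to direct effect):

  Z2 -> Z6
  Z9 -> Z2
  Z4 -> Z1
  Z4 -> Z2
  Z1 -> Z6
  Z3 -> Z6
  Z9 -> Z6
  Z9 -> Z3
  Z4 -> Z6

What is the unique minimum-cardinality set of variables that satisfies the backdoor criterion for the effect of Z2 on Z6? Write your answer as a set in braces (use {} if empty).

Variables eligible for adjustment (non-descendants of Z2, excluding Z2 and Z6): {Z1, Z3, Z4, Z9}.
Backdoor paths from Z2 to Z6:
  P1: Z2 <- Z9 -> Z3 -> Z6
  P2: Z2 <- Z9 -> Z6
  P3: Z2 <- Z4 -> Z1 -> Z6
  P4: Z2 <- Z4 -> Z6
The empty set is not sufficient: P1 (Z2 <- Z9 -> Z3 -> Z6) has no collider blocking it and no conditioned non-collider, so it is open.
Try {Z4, Z9}:
  P1: blocked at fork node Z9 ∈ conditioning set.
  P2: blocked at fork node Z9 ∈ conditioning set.
  P3: blocked at fork node Z4 ∈ conditioning set.
  P4: blocked at fork node Z4 ∈ conditioning set.
{Z4, Z9} contains no descendant of Z2 and blocks every backdoor path.
Every element of {Z4, Z9} is needed (dropping Z4 leaves P3 open; dropping Z9 leaves P1 open), so no proper subset is valid.
Among all size-2 subsets of the eligible variables, only {Z4, Z9} blocks every backdoor path, so it is the unique smallest valid adjustment set.

{Z4, Z9}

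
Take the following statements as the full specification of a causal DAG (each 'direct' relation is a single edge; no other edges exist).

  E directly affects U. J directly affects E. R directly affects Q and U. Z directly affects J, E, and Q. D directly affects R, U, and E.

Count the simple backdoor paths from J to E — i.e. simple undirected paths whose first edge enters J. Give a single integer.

5

A backdoor path from J to E is any simple undirected path whose first edge points into J (i.e. leaves J via a parent).
Parents of J: {Z}.
Enumerating:
  P1: J <- Z -> E
  P2: J <- Z -> Q <- R <- D -> E
  P3: J <- Z -> Q <- R <- D -> U <- E
  P4: J <- Z -> Q <- R -> U <- D -> E
  P5: J <- Z -> Q <- R -> U <- E
That exhausts the simple backdoor paths. Count: 5.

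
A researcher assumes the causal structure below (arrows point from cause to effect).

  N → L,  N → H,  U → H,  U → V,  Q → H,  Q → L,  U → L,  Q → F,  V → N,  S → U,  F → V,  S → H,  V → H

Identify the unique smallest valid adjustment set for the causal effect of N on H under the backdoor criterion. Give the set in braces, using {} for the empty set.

Variables eligible for adjustment (non-descendants of N, excluding N and H): {F, Q, S, U, V}.
Backdoor paths from N to H:
  P1: N <- V <- F <- Q -> H
  P2: N <- V <- F <- Q -> L <- U <- S -> H
  P3: N <- V <- F <- Q -> L <- U -> H
  P4: N <- V <- U <- S -> H
  P5: N <- V <- U -> H
  P6: N <- V <- U -> L <- Q -> H
  P7: N <- V -> H
The empty set is not sufficient: P1 (N <- V <- F <- Q -> H) has no collider blocking it and no conditioned non-collider, so it is open.
Try {V}:
  P1: blocked at chain node V ∈ conditioning set.
  P2: blocked at chain node V ∈ conditioning set.
  P3: blocked at chain node V ∈ conditioning set.
  P4: blocked at chain node V ∈ conditioning set.
  P5: blocked at chain node V ∈ conditioning set.
  P6: blocked at chain node V ∈ conditioning set.
  P7: blocked at fork node V ∈ conditioning set.
{V} contains no descendant of N and blocks every backdoor path.
No other singleton works — e.g. {S} leaves P1 open — so {V} is the unique smallest valid adjustment set.

{V}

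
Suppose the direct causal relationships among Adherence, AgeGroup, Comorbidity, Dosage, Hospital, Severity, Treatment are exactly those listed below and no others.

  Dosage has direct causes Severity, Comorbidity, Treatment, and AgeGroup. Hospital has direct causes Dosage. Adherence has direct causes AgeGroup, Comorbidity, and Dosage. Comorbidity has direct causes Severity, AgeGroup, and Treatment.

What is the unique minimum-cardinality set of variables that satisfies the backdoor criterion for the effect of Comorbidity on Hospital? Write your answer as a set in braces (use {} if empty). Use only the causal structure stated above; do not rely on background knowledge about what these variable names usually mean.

Variables eligible for adjustment (non-descendants of Comorbidity, excluding Comorbidity and Hospital): {AgeGroup, Severity, Treatment}.
Backdoor paths from Comorbidity to Hospital:
  P1: Comorbidity <- Severity -> Dosage -> Hospital
  P2: Comorbidity <- AgeGroup -> Dosage -> Hospital
  P3: Comorbidity <- AgeGroup -> Adherence <- Dosage -> Hospital
  P4: Comorbidity <- Treatment -> Dosage -> Hospital
The empty set is not sufficient: P1 (Comorbidity <- Severity -> Dosage -> Hospital) has no collider blocking it and no conditioned non-collider, so it is open.
Try {AgeGroup, Severity, Treatment}:
  P1: blocked at fork node Severity ∈ conditioning set.
  P2: blocked at fork node AgeGroup ∈ conditioning set.
  P3: blocked at fork node AgeGroup ∈ conditioning set.
  P4: blocked at fork node Treatment ∈ conditioning set.
{AgeGroup, Severity, Treatment} contains no descendant of Comorbidity and blocks every backdoor path.
Every element of {AgeGroup, Severity, Treatment} is needed (dropping AgeGroup leaves P2 open; dropping Severity leaves P1 open; dropping Treatment leaves P4 open), so no proper subset is valid.
Among all size-3 subsets of the eligible variables, only {AgeGroup, Severity, Treatment} blocks every backdoor path, so it is the unique smallest valid adjustment set.

{AgeGroup, Severity, Treatment}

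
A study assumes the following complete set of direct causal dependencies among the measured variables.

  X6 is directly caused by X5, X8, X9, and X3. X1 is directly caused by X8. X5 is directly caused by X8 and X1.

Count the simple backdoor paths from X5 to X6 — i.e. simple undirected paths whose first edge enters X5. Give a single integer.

A backdoor path from X5 to X6 is any simple undirected path whose first edge points into X5 (i.e. leaves X5 via a parent).
Parents of X5: {X1, X8}.
Enumerating:
  P1: X5 <- X8 -> X6
  P2: X5 <- X1 <- X8 -> X6
That exhausts the simple backdoor paths. Count: 2.

2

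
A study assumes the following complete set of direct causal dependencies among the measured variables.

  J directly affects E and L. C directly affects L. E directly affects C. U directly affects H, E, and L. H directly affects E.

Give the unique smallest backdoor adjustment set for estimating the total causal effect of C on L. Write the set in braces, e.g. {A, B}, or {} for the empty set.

{E}

Variables eligible for adjustment (non-descendants of C, excluding C and L): {E, H, J, U}.
Backdoor paths from C to L:
  P1: C <- E <- U -> L
  P2: C <- E <- H <- U -> L
  P3: C <- E <- J -> L
The empty set is not sufficient: P1 (C <- E <- U -> L) has no collider blocking it and no conditioned non-collider, so it is open.
Try {E}:
  P1: blocked at chain node E ∈ conditioning set.
  P2: blocked at chain node E ∈ conditioning set.
  P3: blocked at chain node E ∈ conditioning set.
{E} contains no descendant of C and blocks every backdoor path.
No other singleton works — e.g. {U} leaves P3 open — so {E} is the unique smallest valid adjustment set.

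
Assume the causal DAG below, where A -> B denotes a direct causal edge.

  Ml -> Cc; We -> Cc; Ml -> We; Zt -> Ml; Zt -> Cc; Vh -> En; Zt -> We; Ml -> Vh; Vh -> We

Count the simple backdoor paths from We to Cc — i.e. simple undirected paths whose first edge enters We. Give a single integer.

6

A backdoor path from We to Cc is any simple undirected path whose first edge points into We (i.e. leaves We via a parent).
Parents of We: {Ml, Vh, Zt}.
Enumerating:
  P1: We <- Zt -> Ml -> Cc
  P2: We <- Zt -> Cc
  P3: We <- Ml <- Zt -> Cc
  P4: We <- Ml -> Cc
  P5: We <- Vh <- Ml <- Zt -> Cc
  P6: We <- Vh <- Ml -> Cc
That exhausts the simple backdoor paths. Count: 6.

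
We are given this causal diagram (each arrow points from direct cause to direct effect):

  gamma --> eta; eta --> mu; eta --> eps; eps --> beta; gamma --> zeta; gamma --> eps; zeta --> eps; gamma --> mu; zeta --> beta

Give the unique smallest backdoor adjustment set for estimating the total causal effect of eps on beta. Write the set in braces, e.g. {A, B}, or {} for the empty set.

Variables eligible for adjustment (non-descendants of eps, excluding eps and beta): {eta, gamma, mu, zeta}.
Backdoor paths from eps to beta:
  P1: eps <- gamma -> zeta -> beta
  P2: eps <- eta <- gamma -> zeta -> beta
  P3: eps <- eta -> mu <- gamma -> zeta -> beta
  P4: eps <- zeta -> beta
The empty set is not sufficient: P1 (eps <- gamma -> zeta -> beta) has no collider blocking it and no conditioned non-collider, so it is open.
Try {zeta}:
  P1: blocked at chain node zeta ∈ conditioning set.
  P2: blocked at chain node zeta ∈ conditioning set.
  P3: blocked at collider mu (neither it nor any descendant is in the conditioning set).
  P4: blocked at fork node zeta ∈ conditioning set.
{zeta} contains no descendant of eps and blocks every backdoor path.
No other singleton works — e.g. {gamma} leaves P4 open — so {zeta} is the unique smallest valid adjustment set.

{zeta}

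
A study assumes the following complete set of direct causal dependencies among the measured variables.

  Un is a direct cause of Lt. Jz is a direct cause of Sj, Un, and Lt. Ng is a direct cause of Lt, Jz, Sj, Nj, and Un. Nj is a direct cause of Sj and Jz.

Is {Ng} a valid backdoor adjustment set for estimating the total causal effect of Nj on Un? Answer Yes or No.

Backdoor paths from Nj to Un (paths whose first edge points into Nj):
  P1: Nj <- Ng -> Jz -> Un
  P2: Nj <- Ng -> Jz -> Lt <- Un
  P3: Nj <- Ng -> Un
  P4: Nj <- Ng -> Sj <- Jz -> Un
  P5: Nj <- Ng -> Sj <- Jz -> Lt <- Un
  P6: Nj <- Ng -> Lt <- Jz -> Un
  P7: Nj <- Ng -> Lt <- Un
Condition 1 (no descendant of Nj in the set): holds — descendants of Nj are {Jz, Lt, Sj, Un}; none are in {Ng}.
Condition 2 (every backdoor path blocked by {Ng}):
  P1: blocked at fork node Ng ∈ conditioning set.
  P2: blocked at fork node Ng ∈ conditioning set.
  P3: blocked at fork node Ng ∈ conditioning set.
  P4: blocked at fork node Ng ∈ conditioning set.
  P5: blocked at fork node Ng ∈ conditioning set.
  P6: blocked at fork node Ng ∈ conditioning set.
  P7: blocked at fork node Ng ∈ conditioning set.
{Ng} satisfies the backdoor criterion.

Yes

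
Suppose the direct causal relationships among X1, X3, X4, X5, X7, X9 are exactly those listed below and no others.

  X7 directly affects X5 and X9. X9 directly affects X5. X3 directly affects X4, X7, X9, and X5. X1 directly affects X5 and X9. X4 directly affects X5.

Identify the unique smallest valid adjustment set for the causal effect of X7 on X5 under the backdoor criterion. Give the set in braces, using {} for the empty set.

{X3}

Variables eligible for adjustment (non-descendants of X7, excluding X7 and X5): {X1, X3, X4}.
Backdoor paths from X7 to X5:
  P1: X7 <- X3 -> X9 <- X1 -> X5
  P2: X7 <- X3 -> X9 -> X5
  P3: X7 <- X3 -> X4 -> X5
  P4: X7 <- X3 -> X5
The empty set is not sufficient: P2 (X7 <- X3 -> X9 -> X5) has no collider blocking it and no conditioned non-collider, so it is open.
Try {X3}:
  P1: blocked at fork node X3 ∈ conditioning set.
  P2: blocked at fork node X3 ∈ conditioning set.
  P3: blocked at fork node X3 ∈ conditioning set.
  P4: blocked at fork node X3 ∈ conditioning set.
{X3} contains no descendant of X7 and blocks every backdoor path.
No other singleton works — e.g. {X1} leaves P2 open — so {X3} is the unique smallest valid adjustment set.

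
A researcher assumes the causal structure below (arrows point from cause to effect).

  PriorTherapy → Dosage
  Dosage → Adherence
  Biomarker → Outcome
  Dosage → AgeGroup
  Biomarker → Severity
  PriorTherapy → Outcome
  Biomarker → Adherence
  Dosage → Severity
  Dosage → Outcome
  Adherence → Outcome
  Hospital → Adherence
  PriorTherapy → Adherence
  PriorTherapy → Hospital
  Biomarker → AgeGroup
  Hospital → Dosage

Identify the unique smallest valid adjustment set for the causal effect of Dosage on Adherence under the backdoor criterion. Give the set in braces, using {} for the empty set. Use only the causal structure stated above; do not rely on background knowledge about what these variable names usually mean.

Variables eligible for adjustment (non-descendants of Dosage, excluding Dosage and Adherence): {Biomarker, Hospital, PriorTherapy}.
Backdoor paths from Dosage to Adherence:
  P1: Dosage <- PriorTherapy -> Hospital -> Adherence
  P2: Dosage <- PriorTherapy -> Adherence
  P3: Dosage <- PriorTherapy -> Outcome <- Biomarker -> Adherence
  P4: Dosage <- PriorTherapy -> Outcome <- Adherence
  P5: Dosage <- Hospital <- PriorTherapy -> Adherence
  P6: Dosage <- Hospital <- PriorTherapy -> Outcome <- Biomarker -> Adherence
  P7: Dosage <- Hospital <- PriorTherapy -> Outcome <- Adherence
  P8: Dosage <- Hospital -> Adherence
The empty set is not sufficient: P1 (Dosage <- PriorTherapy -> Hospital -> Adherence) has no collider blocking it and no conditioned non-collider, so it is open.
Try {Hospital, PriorTherapy}:
  P1: blocked at fork node PriorTherapy ∈ conditioning set.
  P2: blocked at fork node PriorTherapy ∈ conditioning set.
  P3: blocked at fork node PriorTherapy ∈ conditioning set.
  P4: blocked at fork node PriorTherapy ∈ conditioning set.
  P5: blocked at chain node Hospital ∈ conditioning set.
  P6: blocked at chain node Hospital ∈ conditioning set.
  P7: blocked at chain node Hospital ∈ conditioning set.
  P8: blocked at fork node Hospital ∈ conditioning set.
{Hospital, PriorTherapy} contains no descendant of Dosage and blocks every backdoor path.
Every element of {Hospital, PriorTherapy} is needed (dropping Hospital leaves P8 open; dropping PriorTherapy leaves P2 open), so no proper subset is valid.
Among all size-2 subsets of the eligible variables, only {Hospital, PriorTherapy} blocks every backdoor path, so it is the unique smallest valid adjustment set.

{Hospital, PriorTherapy}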